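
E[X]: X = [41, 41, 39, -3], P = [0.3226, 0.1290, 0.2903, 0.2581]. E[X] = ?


E[X] = 41*0.3226 + 41*0.1290 + 39*0.2903 - 3*0.2581
= 13.2266 + 5.2890 + 11.3217 - 0.7743
= 29.0630

E[X] = 29.0630


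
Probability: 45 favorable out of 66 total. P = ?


P = 45/66 = 0.6818

P = 0.6818


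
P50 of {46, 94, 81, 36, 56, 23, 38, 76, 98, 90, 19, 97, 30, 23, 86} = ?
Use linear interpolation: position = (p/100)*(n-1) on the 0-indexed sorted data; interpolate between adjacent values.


Sorted: 19, 23, 23, 30, 36, 38, 46, 56, 76, 81, 86, 90, 94, 97, 98
n = 15
Index = 50/100 * 14 = 7.0000
Lower = data[7] = 56, Upper = data[8] = 76
P50 = 56 + 0*(20) = 56.0000

P50 = 56.0000


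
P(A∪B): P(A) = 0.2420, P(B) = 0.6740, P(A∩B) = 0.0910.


P(A∪B) = 0.2420 + 0.6740 - 0.0910
= 0.9160 - 0.0910
= 0.8250

P(A∪B) = 0.8250


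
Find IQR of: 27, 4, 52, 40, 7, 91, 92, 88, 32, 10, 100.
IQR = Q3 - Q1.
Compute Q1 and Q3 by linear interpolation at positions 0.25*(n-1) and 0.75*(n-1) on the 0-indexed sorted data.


Sorted: 4, 7, 10, 27, 32, 40, 52, 88, 91, 92, 100
Q1 (25th %ile) = 18.5000
Q3 (75th %ile) = 89.5000
IQR = 89.5000 - 18.5000 = 71.0000

IQR = 71.0000


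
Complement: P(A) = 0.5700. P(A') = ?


P(not A) = 1 - 0.5700 = 0.4300

P(not A) = 0.4300


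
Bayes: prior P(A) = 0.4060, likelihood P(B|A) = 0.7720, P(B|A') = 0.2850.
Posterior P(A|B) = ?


P(B) = P(B|A)*P(A) + P(B|A')*P(A')
= 0.7720*0.4060 + 0.2850*0.5940
= 0.313432 + 0.169290 = 0.482722
P(A|B) = 0.313432/0.482722 = 0.6493

P(A|B) = 0.6493


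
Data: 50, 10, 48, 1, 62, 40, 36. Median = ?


Sorted: 1, 10, 36, 40, 48, 50, 62
n = 7 (odd)
Middle value = 40

Median = 40


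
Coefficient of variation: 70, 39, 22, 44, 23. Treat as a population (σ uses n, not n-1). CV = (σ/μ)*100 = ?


Mean = 39.6000
SD = 17.4883
CV = (17.4883/39.6000)*100 = 44.1623%

CV = 44.1623%


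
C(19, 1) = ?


C(19,1) = 19!/(1! × 18!)
= 121645100408832000/(1 × 6402373705728000)
= 19

C(19,1) = 19


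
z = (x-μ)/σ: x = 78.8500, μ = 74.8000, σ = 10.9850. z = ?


z = (78.8500 - 74.8000)/10.9850
= 4.0500/10.9850
= 0.3687

z = 0.3687


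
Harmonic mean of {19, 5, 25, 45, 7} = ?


Sum of reciprocals = 1/19 + 1/5 + 1/25 + 1/45 + 1/7 = 0.457711
HM = 5/0.457711 = 10.9239

HM = 10.9239


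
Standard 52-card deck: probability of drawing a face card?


12 face cards in 52 cards
P = 12/52 = 0.2308

P = 0.2308


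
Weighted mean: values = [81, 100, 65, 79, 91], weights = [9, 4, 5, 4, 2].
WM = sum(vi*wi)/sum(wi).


Numerator = 81*9 + 100*4 + 65*5 + 79*4 + 91*2 = 1952
Denominator = 9 + 4 + 5 + 4 + 2 = 24
WM = 1952/24 = 81.3333

WM = 81.3333


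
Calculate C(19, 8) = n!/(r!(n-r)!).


C(19,8) = 19!/(8! × 11!)
= 121645100408832000/(40320 × 39916800)
= 75582

C(19,8) = 75582


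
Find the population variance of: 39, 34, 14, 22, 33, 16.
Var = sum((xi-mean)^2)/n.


Mean = 26.3333
Squared deviations: 160.4444, 58.7778, 152.1111, 18.7778, 44.4444, 106.7778
Sum = 541.3333
Variance = 541.3333/6 = 90.2222

Variance = 90.2222


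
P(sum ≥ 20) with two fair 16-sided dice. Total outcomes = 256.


Total outcomes = 16×16 = 256
Favorable (sum ≥ 20): 91
P = 91/256 = 0.3555

P = 0.3555


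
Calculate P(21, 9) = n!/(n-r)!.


P(21,9) = 21!/12!
= 51090942171709440000/479001600
= 106661318400

P(21,9) = 106661318400


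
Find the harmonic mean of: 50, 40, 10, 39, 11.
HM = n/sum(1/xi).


Sum of reciprocals = 1/50 + 1/40 + 1/10 + 1/39 + 1/11 = 0.261550
HM = 5/0.261550 = 19.1168

HM = 19.1168


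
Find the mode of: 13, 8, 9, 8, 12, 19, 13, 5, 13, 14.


Frequencies: 5:1, 8:2, 9:1, 12:1, 13:3, 14:1, 19:1
Max frequency = 3
Mode = 13

Mode = 13


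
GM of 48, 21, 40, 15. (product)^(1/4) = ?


Product = 48 × 21 × 40 × 15 = 604800
GM = 604800^(1/4) = 27.8871

GM = 27.8871


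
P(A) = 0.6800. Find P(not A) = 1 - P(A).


P(not A) = 1 - 0.6800 = 0.3200

P(not A) = 0.3200


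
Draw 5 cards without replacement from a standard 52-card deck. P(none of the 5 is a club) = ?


P(no clubs) = (39/52) × (38/51) × (37/50) × (36/49) × (35/48)
= 0.2215

P = 0.2215


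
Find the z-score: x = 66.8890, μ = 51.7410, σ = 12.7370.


z = (66.8890 - 51.7410)/12.7370
= 15.1480/12.7370
= 1.1893

z = 1.1893


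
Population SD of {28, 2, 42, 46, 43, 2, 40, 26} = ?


Mean = 28.6250
Variance = 280.2344
SD = sqrt(280.2344) = 16.7402

SD = 16.7402


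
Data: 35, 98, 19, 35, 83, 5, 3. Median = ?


Sorted: 3, 5, 19, 35, 35, 83, 98
n = 7 (odd)
Middle value = 35

Median = 35


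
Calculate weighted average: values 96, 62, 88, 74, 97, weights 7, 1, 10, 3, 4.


Numerator = 96*7 + 62*1 + 88*10 + 74*3 + 97*4 = 2224
Denominator = 7 + 1 + 10 + 3 + 4 = 25
WM = 2224/25 = 88.9600

WM = 88.9600


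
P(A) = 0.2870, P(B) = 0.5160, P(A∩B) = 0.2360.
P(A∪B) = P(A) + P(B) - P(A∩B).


P(A∪B) = 0.2870 + 0.5160 - 0.2360
= 0.8030 - 0.2360
= 0.5670

P(A∪B) = 0.5670


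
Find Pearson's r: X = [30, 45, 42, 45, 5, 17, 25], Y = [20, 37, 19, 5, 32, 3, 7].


Mean X = 29.8571, Mean Y = 17.5714
SD X = 14.206926, SD Y = 12.396510
Cov = 0.224490
r = 0.224490/(14.206926*12.396510) = 0.0013

r = 0.0013


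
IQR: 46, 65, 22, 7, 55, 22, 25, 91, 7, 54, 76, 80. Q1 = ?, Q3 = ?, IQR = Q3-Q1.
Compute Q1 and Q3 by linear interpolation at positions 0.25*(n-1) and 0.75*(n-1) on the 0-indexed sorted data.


Sorted: 7, 7, 22, 22, 25, 46, 54, 55, 65, 76, 80, 91
Q1 (25th %ile) = 22.0000
Q3 (75th %ile) = 67.7500
IQR = 67.7500 - 22.0000 = 45.7500

IQR = 45.7500


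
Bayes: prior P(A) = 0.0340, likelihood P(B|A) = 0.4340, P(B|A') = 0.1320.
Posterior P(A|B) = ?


P(B) = P(B|A)*P(A) + P(B|A')*P(A')
= 0.4340*0.0340 + 0.1320*0.9660
= 0.014756 + 0.127512 = 0.142268
P(A|B) = 0.014756/0.142268 = 0.1037

P(A|B) = 0.1037


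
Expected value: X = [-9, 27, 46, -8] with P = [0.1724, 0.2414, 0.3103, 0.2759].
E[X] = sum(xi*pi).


E[X] = -9*0.1724 + 27*0.2414 + 46*0.3103 - 8*0.2759
= -1.5516 + 6.5178 + 14.2738 - 2.2072
= 17.0328

E[X] = 17.0328


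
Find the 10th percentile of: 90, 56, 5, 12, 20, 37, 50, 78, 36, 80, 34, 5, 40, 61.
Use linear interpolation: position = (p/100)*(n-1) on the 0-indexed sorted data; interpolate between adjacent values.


Sorted: 5, 5, 12, 20, 34, 36, 37, 40, 50, 56, 61, 78, 80, 90
n = 14
Index = 10/100 * 13 = 1.3000
Lower = data[1] = 5, Upper = data[2] = 12
P10 = 5 + 0.3000*(7) = 7.1000

P10 = 7.1000


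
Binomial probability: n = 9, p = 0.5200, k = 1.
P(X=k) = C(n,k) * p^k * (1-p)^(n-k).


C(9,1) = 9
p^1 = 0.520000
(1-p)^8 = 0.002818
P = 9 * 0.520000 * 0.002818 = 0.0132

P(X=1) = 0.0132


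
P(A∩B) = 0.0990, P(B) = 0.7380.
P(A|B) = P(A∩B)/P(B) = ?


P(A|B) = 0.0990/0.7380 = 0.1341

P(A|B) = 0.1341


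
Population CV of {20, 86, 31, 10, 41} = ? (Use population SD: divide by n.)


Mean = 37.6000
SD = 26.3408
CV = (26.3408/37.6000)*100 = 70.0554%

CV = 70.0554%


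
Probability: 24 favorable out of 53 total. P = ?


P = 24/53 = 0.4528

P = 0.4528


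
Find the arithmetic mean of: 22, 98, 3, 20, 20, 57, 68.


Sum = 22 + 98 + 3 + 20 + 20 + 57 + 68 = 288
n = 7
Mean = 288/7 = 41.1429

Mean = 41.1429


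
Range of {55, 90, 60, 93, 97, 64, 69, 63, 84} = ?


Max = 97, Min = 55
Range = 97 - 55 = 42

Range = 42


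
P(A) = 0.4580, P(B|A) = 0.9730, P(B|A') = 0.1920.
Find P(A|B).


P(B) = P(B|A)*P(A) + P(B|A')*P(A')
= 0.9730*0.4580 + 0.1920*0.5420
= 0.445634 + 0.104064 = 0.549698
P(A|B) = 0.445634/0.549698 = 0.8107

P(A|B) = 0.8107


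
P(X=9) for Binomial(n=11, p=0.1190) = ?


C(11,9) = 55
p^9 = 4.785449e-09
(1-p)^2 = 0.776161
P = 55 * 4.785449e-09 * 0.776161 = 2.0429e-07

P(X=9) = 2.0429e-07


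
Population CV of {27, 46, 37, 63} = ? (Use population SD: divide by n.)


Mean = 43.2500
SD = 13.2358
CV = (13.2358/43.2500)*100 = 30.6031%

CV = 30.6031%


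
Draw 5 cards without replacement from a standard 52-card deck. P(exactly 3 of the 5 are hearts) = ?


Hypergeometric: P(X=3) = C(13,3)·C(39,2) / C(52,5)
= 286 × 741 / 2598960
= 211926/2598960 = 0.0815

P = 0.0815


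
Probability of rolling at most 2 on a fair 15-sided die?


Favorable outcomes (roll ≤ 2): 2
Total outcomes = 15
P = 2/15 = 0.1333

P = 0.1333


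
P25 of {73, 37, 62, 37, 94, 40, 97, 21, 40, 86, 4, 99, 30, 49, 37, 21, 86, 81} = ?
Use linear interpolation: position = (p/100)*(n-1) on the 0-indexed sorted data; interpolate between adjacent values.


Sorted: 4, 21, 21, 30, 37, 37, 37, 40, 40, 49, 62, 73, 81, 86, 86, 94, 97, 99
n = 18
Index = 25/100 * 17 = 4.2500
Lower = data[4] = 37, Upper = data[5] = 37
P25 = 37 + 0.2500*(0) = 37.0000

P25 = 37.0000


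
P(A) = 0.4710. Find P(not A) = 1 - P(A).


P(not A) = 1 - 0.4710 = 0.5290

P(not A) = 0.5290


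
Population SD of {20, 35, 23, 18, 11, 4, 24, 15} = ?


Mean = 18.7500
Variance = 75.4375
SD = sqrt(75.4375) = 8.6855

SD = 8.6855


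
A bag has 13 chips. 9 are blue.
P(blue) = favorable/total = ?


P = 9/13 = 0.6923

P = 0.6923


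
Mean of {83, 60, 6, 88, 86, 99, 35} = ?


Sum = 83 + 60 + 6 + 88 + 86 + 99 + 35 = 457
n = 7
Mean = 457/7 = 65.2857

Mean = 65.2857


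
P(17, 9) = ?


P(17,9) = 17!/8!
= 355687428096000/40320
= 8821612800

P(17,9) = 8821612800


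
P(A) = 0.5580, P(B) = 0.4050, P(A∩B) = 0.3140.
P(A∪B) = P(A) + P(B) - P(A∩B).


P(A∪B) = 0.5580 + 0.4050 - 0.3140
= 0.9630 - 0.3140
= 0.6490

P(A∪B) = 0.6490


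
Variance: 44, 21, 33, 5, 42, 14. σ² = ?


Mean = 26.5000
Squared deviations: 306.2500, 30.2500, 42.2500, 462.2500, 240.2500, 156.2500
Sum = 1237.5000
Variance = 1237.5000/6 = 206.2500

Variance = 206.2500


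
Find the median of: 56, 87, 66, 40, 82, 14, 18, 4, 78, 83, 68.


Sorted: 4, 14, 18, 40, 56, 66, 68, 78, 82, 83, 87
n = 11 (odd)
Middle value = 66

Median = 66


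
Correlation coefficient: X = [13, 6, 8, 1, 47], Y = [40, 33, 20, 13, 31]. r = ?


Mean X = 15.0000, Mean Y = 27.4000
SD X = 16.456002, SD Y = 9.645724
Cov = 58.600000
r = 58.600000/(16.456002*9.645724) = 0.3692

r = 0.3692


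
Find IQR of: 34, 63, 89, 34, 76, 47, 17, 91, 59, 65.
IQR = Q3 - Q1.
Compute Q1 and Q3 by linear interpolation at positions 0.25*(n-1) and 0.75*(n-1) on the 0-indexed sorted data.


Sorted: 17, 34, 34, 47, 59, 63, 65, 76, 89, 91
Q1 (25th %ile) = 37.2500
Q3 (75th %ile) = 73.2500
IQR = 73.2500 - 37.2500 = 36.0000

IQR = 36.0000


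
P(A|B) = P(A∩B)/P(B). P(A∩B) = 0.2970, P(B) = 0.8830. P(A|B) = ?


P(A|B) = 0.2970/0.8830 = 0.3364

P(A|B) = 0.3364


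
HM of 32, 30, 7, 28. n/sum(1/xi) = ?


Sum of reciprocals = 1/32 + 1/30 + 1/7 + 1/28 = 0.243155
HM = 4/0.243155 = 16.4504

HM = 16.4504


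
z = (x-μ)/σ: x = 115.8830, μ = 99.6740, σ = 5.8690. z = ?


z = (115.8830 - 99.6740)/5.8690
= 16.2090/5.8690
= 2.7618

z = 2.7618


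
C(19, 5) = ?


C(19,5) = 19!/(5! × 14!)
= 121645100408832000/(120 × 87178291200)
= 11628

C(19,5) = 11628


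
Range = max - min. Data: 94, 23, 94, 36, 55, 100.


Max = 100, Min = 23
Range = 100 - 23 = 77

Range = 77


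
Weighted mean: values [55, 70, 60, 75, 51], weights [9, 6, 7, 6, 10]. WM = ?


Numerator = 55*9 + 70*6 + 60*7 + 75*6 + 51*10 = 2295
Denominator = 9 + 6 + 7 + 6 + 10 = 38
WM = 2295/38 = 60.3947

WM = 60.3947


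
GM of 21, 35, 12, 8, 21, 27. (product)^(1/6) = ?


Product = 21 × 35 × 12 × 8 × 21 × 27 = 40007520
GM = 40007520^(1/6) = 18.4937

GM = 18.4937


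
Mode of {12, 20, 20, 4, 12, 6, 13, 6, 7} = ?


Frequencies: 4:1, 6:2, 7:1, 12:2, 13:1, 20:2
Max frequency = 2
Mode = 6, 12, 20

Mode = 6, 12, 20


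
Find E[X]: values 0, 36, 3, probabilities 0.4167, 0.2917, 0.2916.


E[X] = 0*0.4167 + 36*0.2917 + 3*0.2916
= 0 + 10.5012 + 0.8748
= 11.3760

E[X] = 11.3760


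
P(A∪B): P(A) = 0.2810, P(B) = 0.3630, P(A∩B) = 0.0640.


P(A∪B) = 0.2810 + 0.3630 - 0.0640
= 0.6440 - 0.0640
= 0.5800

P(A∪B) = 0.5800


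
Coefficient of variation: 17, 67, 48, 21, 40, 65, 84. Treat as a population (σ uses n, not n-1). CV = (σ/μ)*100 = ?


Mean = 48.8571
SD = 22.9747
CV = (22.9747/48.8571)*100 = 47.0242%

CV = 47.0242%


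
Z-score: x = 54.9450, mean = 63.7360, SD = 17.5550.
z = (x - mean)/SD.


z = (54.9450 - 63.7360)/17.5550
= -8.7910/17.5550
= -0.5008

z = -0.5008


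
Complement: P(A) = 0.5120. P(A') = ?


P(not A) = 1 - 0.5120 = 0.4880

P(not A) = 0.4880


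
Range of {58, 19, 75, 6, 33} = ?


Max = 75, Min = 6
Range = 75 - 6 = 69

Range = 69


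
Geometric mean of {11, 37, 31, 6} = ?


Product = 11 × 37 × 31 × 6 = 75702
GM = 75702^(1/4) = 16.5873

GM = 16.5873


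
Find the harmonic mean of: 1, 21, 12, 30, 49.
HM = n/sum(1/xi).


Sum of reciprocals = 1/1 + 1/21 + 1/12 + 1/30 + 1/49 = 1.184694
HM = 5/1.184694 = 4.2205

HM = 4.2205


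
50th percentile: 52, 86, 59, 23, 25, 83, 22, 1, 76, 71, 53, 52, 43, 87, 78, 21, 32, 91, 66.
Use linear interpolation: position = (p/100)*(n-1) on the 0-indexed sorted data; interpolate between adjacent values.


Sorted: 1, 21, 22, 23, 25, 32, 43, 52, 52, 53, 59, 66, 71, 76, 78, 83, 86, 87, 91
n = 19
Index = 50/100 * 18 = 9.0000
Lower = data[9] = 53, Upper = data[10] = 59
P50 = 53 + 0*(6) = 53.0000

P50 = 53.0000


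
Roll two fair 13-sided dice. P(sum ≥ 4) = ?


Total outcomes = 13×13 = 169
Favorable (sum ≥ 4): 166
P = 166/169 = 0.9822

P = 0.9822


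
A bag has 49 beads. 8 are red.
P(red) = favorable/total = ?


P = 8/49 = 0.1633

P = 0.1633


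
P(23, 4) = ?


P(23,4) = 23!/19!
= 25852016738884976640000/121645100408832000
= 212520

P(23,4) = 212520


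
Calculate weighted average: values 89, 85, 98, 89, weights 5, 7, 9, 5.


Numerator = 89*5 + 85*7 + 98*9 + 89*5 = 2367
Denominator = 5 + 7 + 9 + 5 = 26
WM = 2367/26 = 91.0385

WM = 91.0385


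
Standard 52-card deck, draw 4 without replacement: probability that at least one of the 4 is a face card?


P(at least one) = 1 - P(none)
P(none) = (40/52) × (39/51) × (38/50) × (37/49) = 0.337575
P(at least one) = 1 - 0.337575 = 0.6624

P = 0.6624


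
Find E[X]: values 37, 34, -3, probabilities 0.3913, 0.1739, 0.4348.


E[X] = 37*0.3913 + 34*0.1739 - 3*0.4348
= 14.4781 + 5.9126 - 1.3044
= 19.0863

E[X] = 19.0863


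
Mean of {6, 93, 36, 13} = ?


Sum = 6 + 93 + 36 + 13 = 148
n = 4
Mean = 148/4 = 37.0000

Mean = 37.0000


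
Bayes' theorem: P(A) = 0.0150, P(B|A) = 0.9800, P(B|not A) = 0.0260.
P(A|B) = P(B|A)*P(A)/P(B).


P(B) = P(B|A)*P(A) + P(B|A')*P(A')
= 0.9800*0.0150 + 0.0260*0.9850
= 0.014700 + 0.025610 = 0.040310
P(A|B) = 0.014700/0.040310 = 0.3647

P(A|B) = 0.3647


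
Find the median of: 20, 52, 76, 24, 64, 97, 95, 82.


Sorted: 20, 24, 52, 64, 76, 82, 95, 97
n = 8 (even)
Middle values: 64 and 76
Median = (64+76)/2 = 70.0000

Median = 70.0000


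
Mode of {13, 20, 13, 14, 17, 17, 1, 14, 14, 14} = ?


Frequencies: 1:1, 13:2, 14:4, 17:2, 20:1
Max frequency = 4
Mode = 14

Mode = 14


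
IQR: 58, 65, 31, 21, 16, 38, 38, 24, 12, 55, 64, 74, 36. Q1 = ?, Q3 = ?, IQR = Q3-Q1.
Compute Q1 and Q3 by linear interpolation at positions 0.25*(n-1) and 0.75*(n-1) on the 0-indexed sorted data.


Sorted: 12, 16, 21, 24, 31, 36, 38, 38, 55, 58, 64, 65, 74
Q1 (25th %ile) = 24.0000
Q3 (75th %ile) = 58.0000
IQR = 58.0000 - 24.0000 = 34.0000

IQR = 34.0000


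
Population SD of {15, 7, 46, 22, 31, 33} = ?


Mean = 25.6667
Variance = 161.8889
SD = sqrt(161.8889) = 12.7236

SD = 12.7236


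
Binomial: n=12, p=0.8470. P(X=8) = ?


C(12,8) = 495
p^8 = 0.264891
(1-p)^4 = 0.000548
P = 495 * 0.264891 * 0.000548 = 0.0719

P(X=8) = 0.0719


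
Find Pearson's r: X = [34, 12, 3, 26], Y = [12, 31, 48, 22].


Mean X = 18.7500, Mean Y = 28.2500
SD X = 12.028612, SD Y = 13.235841
Cov = -155.687500
r = -155.687500/(12.028612*13.235841) = -0.9779

r = -0.9779


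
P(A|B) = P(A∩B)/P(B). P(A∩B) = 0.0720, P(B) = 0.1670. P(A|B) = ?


P(A|B) = 0.0720/0.1670 = 0.4311

P(A|B) = 0.4311


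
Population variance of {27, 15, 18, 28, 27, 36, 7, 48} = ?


Mean = 25.7500
Squared deviations: 1.5625, 115.5625, 60.0625, 5.0625, 1.5625, 105.0625, 351.5625, 495.0625
Sum = 1135.5000
Variance = 1135.5000/8 = 141.9375

Variance = 141.9375


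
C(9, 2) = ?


C(9,2) = 9!/(2! × 7!)
= 362880/(2 × 5040)
= 36

C(9,2) = 36


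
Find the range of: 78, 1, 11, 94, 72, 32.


Max = 94, Min = 1
Range = 94 - 1 = 93

Range = 93


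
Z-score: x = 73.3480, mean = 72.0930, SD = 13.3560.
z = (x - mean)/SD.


z = (73.3480 - 72.0930)/13.3560
= 1.2550/13.3560
= 0.0940

z = 0.0940


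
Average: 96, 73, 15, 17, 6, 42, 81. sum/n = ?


Sum = 96 + 73 + 15 + 17 + 6 + 42 + 81 = 330
n = 7
Mean = 330/7 = 47.1429

Mean = 47.1429


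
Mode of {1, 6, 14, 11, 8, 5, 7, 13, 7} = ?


Frequencies: 1:1, 5:1, 6:1, 7:2, 8:1, 11:1, 13:1, 14:1
Max frequency = 2
Mode = 7

Mode = 7


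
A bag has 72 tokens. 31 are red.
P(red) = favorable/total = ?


P = 31/72 = 0.4306

P = 0.4306


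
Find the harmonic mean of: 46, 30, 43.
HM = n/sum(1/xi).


Sum of reciprocals = 1/46 + 1/30 + 1/43 = 0.078328
HM = 3/0.078328 = 38.3003

HM = 38.3003


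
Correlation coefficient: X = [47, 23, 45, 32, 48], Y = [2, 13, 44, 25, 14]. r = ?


Mean X = 39.0000, Mean Y = 19.6000
SD X = 9.859006, SD Y = 14.207041
Cov = 4.600000
r = 4.600000/(9.859006*14.207041) = 0.0328

r = 0.0328


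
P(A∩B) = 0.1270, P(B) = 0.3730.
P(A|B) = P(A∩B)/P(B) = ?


P(A|B) = 0.1270/0.3730 = 0.3405

P(A|B) = 0.3405


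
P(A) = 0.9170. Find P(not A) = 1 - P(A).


P(not A) = 1 - 0.9170 = 0.0830

P(not A) = 0.0830


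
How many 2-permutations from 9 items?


P(9,2) = 9!/7!
= 362880/5040
= 72

P(9,2) = 72


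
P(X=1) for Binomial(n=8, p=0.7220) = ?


C(8,1) = 8
p^1 = 0.722000
(1-p)^7 = 0.000128
P = 8 * 0.722000 * 0.000128 = 0.0007

P(X=1) = 0.0007


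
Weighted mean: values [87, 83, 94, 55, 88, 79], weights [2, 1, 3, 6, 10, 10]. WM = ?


Numerator = 87*2 + 83*1 + 94*3 + 55*6 + 88*10 + 79*10 = 2539
Denominator = 2 + 1 + 3 + 6 + 10 + 10 = 32
WM = 2539/32 = 79.3438

WM = 79.3438


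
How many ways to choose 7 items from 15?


C(15,7) = 15!/(7! × 8!)
= 1307674368000/(5040 × 40320)
= 6435

C(15,7) = 6435


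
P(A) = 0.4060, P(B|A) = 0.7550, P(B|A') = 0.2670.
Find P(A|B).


P(B) = P(B|A)*P(A) + P(B|A')*P(A')
= 0.7550*0.4060 + 0.2670*0.5940
= 0.306530 + 0.158598 = 0.465128
P(A|B) = 0.306530/0.465128 = 0.6590

P(A|B) = 0.6590


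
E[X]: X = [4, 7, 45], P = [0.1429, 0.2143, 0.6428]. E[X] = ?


E[X] = 4*0.1429 + 7*0.2143 + 45*0.6428
= 0.5716 + 1.5001 + 28.9260
= 30.9977

E[X] = 30.9977


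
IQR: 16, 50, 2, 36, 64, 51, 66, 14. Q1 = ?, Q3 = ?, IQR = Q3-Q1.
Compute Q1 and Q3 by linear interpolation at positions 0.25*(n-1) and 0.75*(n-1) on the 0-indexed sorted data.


Sorted: 2, 14, 16, 36, 50, 51, 64, 66
Q1 (25th %ile) = 15.5000
Q3 (75th %ile) = 54.2500
IQR = 54.2500 - 15.5000 = 38.7500

IQR = 38.7500


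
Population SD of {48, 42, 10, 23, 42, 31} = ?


Mean = 32.6667
Variance = 169.8889
SD = sqrt(169.8889) = 13.0341

SD = 13.0341


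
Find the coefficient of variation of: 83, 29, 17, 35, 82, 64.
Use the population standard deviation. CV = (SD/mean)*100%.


Mean = 51.6667
SD = 25.9722
CV = (25.9722/51.6667)*100 = 50.2688%

CV = 50.2688%


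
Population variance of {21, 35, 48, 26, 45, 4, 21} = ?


Mean = 28.5714
Squared deviations: 57.3265, 41.3265, 377.4694, 6.6122, 269.8980, 603.7551, 57.3265
Sum = 1413.7143
Variance = 1413.7143/7 = 201.9592

Variance = 201.9592


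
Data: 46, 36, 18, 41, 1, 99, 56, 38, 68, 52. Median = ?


Sorted: 1, 18, 36, 38, 41, 46, 52, 56, 68, 99
n = 10 (even)
Middle values: 41 and 46
Median = (41+46)/2 = 43.5000

Median = 43.5000


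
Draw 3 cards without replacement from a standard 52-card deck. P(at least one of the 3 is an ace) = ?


P(at least one) = 1 - P(none)
P(none) = (48/52) × (47/51) × (46/50) = 0.782624
P(at least one) = 1 - 0.782624 = 0.2174

P = 0.2174


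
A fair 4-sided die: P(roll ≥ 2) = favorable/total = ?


Favorable outcomes (roll ≥ 2): 3
Total outcomes = 4
P = 3/4 = 0.7500

P = 0.7500


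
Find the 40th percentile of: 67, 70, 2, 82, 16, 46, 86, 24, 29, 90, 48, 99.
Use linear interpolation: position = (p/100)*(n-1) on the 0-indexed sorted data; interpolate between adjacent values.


Sorted: 2, 16, 24, 29, 46, 48, 67, 70, 82, 86, 90, 99
n = 12
Index = 40/100 * 11 = 4.4000
Lower = data[4] = 46, Upper = data[5] = 48
P40 = 46 + 0.4000*(2) = 46.8000

P40 = 46.8000


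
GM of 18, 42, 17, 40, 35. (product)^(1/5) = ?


Product = 18 × 42 × 17 × 40 × 35 = 17992800
GM = 17992800^(1/5) = 28.2501

GM = 28.2501


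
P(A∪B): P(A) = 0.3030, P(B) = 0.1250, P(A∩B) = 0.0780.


P(A∪B) = 0.3030 + 0.1250 - 0.0780
= 0.4280 - 0.0780
= 0.3500

P(A∪B) = 0.3500


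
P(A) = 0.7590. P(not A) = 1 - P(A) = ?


P(not A) = 1 - 0.7590 = 0.2410

P(not A) = 0.2410


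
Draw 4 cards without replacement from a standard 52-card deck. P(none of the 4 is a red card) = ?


P(no red cards) = (26/52) × (25/51) × (24/50) × (23/49)
= 0.0552

P = 0.0552


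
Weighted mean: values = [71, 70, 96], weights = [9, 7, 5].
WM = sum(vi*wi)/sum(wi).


Numerator = 71*9 + 70*7 + 96*5 = 1609
Denominator = 9 + 7 + 5 = 21
WM = 1609/21 = 76.6190

WM = 76.6190


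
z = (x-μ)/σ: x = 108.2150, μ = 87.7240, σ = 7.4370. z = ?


z = (108.2150 - 87.7240)/7.4370
= 20.4910/7.4370
= 2.7553

z = 2.7553


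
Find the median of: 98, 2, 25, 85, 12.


Sorted: 2, 12, 25, 85, 98
n = 5 (odd)
Middle value = 25

Median = 25


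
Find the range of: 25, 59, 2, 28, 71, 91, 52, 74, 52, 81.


Max = 91, Min = 2
Range = 91 - 2 = 89

Range = 89


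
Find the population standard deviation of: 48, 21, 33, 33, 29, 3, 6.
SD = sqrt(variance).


Mean = 24.7143
Variance = 219.0612
SD = sqrt(219.0612) = 14.8007

SD = 14.8007


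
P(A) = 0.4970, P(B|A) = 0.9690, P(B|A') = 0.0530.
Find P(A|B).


P(B) = P(B|A)*P(A) + P(B|A')*P(A')
= 0.9690*0.4970 + 0.0530*0.5030
= 0.481593 + 0.026659 = 0.508252
P(A|B) = 0.481593/0.508252 = 0.9475

P(A|B) = 0.9475


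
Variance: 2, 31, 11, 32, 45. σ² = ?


Mean = 24.2000
Squared deviations: 492.8400, 46.2400, 174.2400, 60.8400, 432.6400
Sum = 1206.8000
Variance = 1206.8000/5 = 241.3600

Variance = 241.3600


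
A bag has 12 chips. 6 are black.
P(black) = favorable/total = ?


P = 6/12 = 0.5000

P = 0.5000


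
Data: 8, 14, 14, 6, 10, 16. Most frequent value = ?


Frequencies: 6:1, 8:1, 10:1, 14:2, 16:1
Max frequency = 2
Mode = 14

Mode = 14


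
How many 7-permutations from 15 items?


P(15,7) = 15!/8!
= 1307674368000/40320
= 32432400

P(15,7) = 32432400


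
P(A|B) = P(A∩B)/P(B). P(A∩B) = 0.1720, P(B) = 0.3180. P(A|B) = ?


P(A|B) = 0.1720/0.3180 = 0.5409

P(A|B) = 0.5409


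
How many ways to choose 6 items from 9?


C(9,6) = 9!/(6! × 3!)
= 362880/(720 × 6)
= 84

C(9,6) = 84


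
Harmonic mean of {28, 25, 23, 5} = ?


Sum of reciprocals = 1/28 + 1/25 + 1/23 + 1/5 = 0.319193
HM = 4/0.319193 = 12.5316

HM = 12.5316


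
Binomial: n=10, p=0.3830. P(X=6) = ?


C(10,6) = 210
p^6 = 0.003156
(1-p)^4 = 0.144924
P = 210 * 0.003156 * 0.144924 = 0.0961

P(X=6) = 0.0961


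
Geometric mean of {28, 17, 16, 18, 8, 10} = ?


Product = 28 × 17 × 16 × 18 × 8 × 10 = 10967040
GM = 10967040^(1/6) = 14.9056

GM = 14.9056


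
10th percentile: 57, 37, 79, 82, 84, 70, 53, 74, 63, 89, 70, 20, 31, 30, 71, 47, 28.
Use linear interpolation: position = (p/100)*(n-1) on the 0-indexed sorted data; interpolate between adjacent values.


Sorted: 20, 28, 30, 31, 37, 47, 53, 57, 63, 70, 70, 71, 74, 79, 82, 84, 89
n = 17
Index = 10/100 * 16 = 1.6000
Lower = data[1] = 28, Upper = data[2] = 30
P10 = 28 + 0.6000*(2) = 29.2000

P10 = 29.2000


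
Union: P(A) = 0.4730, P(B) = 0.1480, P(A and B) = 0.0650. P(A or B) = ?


P(A∪B) = 0.4730 + 0.1480 - 0.0650
= 0.6210 - 0.0650
= 0.5560

P(A∪B) = 0.5560


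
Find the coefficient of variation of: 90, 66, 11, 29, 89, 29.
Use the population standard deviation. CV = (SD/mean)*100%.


Mean = 52.3333
SD = 30.9498
CV = (30.9498/52.3333)*100 = 59.1397%

CV = 59.1397%


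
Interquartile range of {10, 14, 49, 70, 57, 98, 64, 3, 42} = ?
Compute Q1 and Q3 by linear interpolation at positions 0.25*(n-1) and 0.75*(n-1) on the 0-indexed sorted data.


Sorted: 3, 10, 14, 42, 49, 57, 64, 70, 98
Q1 (25th %ile) = 14.0000
Q3 (75th %ile) = 64.0000
IQR = 64.0000 - 14.0000 = 50.0000

IQR = 50.0000


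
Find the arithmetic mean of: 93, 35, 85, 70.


Sum = 93 + 35 + 85 + 70 = 283
n = 4
Mean = 283/4 = 70.7500

Mean = 70.7500


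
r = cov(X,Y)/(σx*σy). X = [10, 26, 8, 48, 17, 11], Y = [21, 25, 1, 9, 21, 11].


Mean X = 20.0000, Mean Y = 14.6667
SD X = 13.868429, SD Y = 8.359957
Cov = 3.000000
r = 3.000000/(13.868429*8.359957) = 0.0259

r = 0.0259


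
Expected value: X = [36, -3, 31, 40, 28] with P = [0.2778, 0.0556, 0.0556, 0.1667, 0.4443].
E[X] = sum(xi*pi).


E[X] = 36*0.2778 - 3*0.0556 + 31*0.0556 + 40*0.1667 + 28*0.4443
= 10.0008 - 0.1668 + 1.7236 + 6.6680 + 12.4404
= 30.6660

E[X] = 30.6660


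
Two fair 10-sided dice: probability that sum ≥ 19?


Total outcomes = 10×10 = 100
Favorable (sum ≥ 19): 3
P = 3/100 = 0.0300

P = 0.0300


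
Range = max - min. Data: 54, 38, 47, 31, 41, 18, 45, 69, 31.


Max = 69, Min = 18
Range = 69 - 18 = 51

Range = 51


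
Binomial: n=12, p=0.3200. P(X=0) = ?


C(12,0) = 1
p^0 = 1.000000
(1-p)^12 = 0.009775
P = 1 * 1.000000 * 0.009775 = 0.0098

P(X=0) = 0.0098


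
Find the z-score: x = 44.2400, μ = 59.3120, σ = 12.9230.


z = (44.2400 - 59.3120)/12.9230
= -15.0720/12.9230
= -1.1663

z = -1.1663


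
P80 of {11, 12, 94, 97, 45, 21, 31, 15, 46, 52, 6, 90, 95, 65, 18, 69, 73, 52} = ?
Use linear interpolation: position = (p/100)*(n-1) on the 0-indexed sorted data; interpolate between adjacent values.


Sorted: 6, 11, 12, 15, 18, 21, 31, 45, 46, 52, 52, 65, 69, 73, 90, 94, 95, 97
n = 18
Index = 80/100 * 17 = 13.6000
Lower = data[13] = 73, Upper = data[14] = 90
P80 = 73 + 0.6000*(17) = 83.2000

P80 = 83.2000


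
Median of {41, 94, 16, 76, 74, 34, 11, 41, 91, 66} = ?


Sorted: 11, 16, 34, 41, 41, 66, 74, 76, 91, 94
n = 10 (even)
Middle values: 41 and 66
Median = (41+66)/2 = 53.5000

Median = 53.5000


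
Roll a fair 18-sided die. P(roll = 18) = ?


Favorable outcomes (roll = 18): 1
Total outcomes = 18
P = 1/18 = 0.0556

P = 0.0556


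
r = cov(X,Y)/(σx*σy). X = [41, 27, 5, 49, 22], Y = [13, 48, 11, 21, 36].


Mean X = 28.8000, Mean Y = 25.8000
SD X = 15.315352, SD Y = 14.161921
Cov = -2.040000
r = -2.040000/(15.315352*14.161921) = -0.0094

r = -0.0094


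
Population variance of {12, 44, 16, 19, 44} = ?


Mean = 27.0000
Squared deviations: 225.0000, 289.0000, 121.0000, 64.0000, 289.0000
Sum = 988.0000
Variance = 988.0000/5 = 197.6000

Variance = 197.6000


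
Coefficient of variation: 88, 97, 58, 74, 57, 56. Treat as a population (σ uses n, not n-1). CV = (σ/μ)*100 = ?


Mean = 71.6667
SD = 16.1314
CV = (16.1314/71.6667)*100 = 22.5089%

CV = 22.5089%


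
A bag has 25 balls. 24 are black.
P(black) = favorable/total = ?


P = 24/25 = 0.9600

P = 0.9600


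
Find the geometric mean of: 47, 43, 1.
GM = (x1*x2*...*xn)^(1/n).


Product = 47 × 43 × 1 = 2021
GM = 2021^(1/3) = 12.6432

GM = 12.6432


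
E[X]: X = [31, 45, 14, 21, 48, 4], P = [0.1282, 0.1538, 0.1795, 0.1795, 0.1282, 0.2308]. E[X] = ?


E[X] = 31*0.1282 + 45*0.1538 + 14*0.1795 + 21*0.1795 + 48*0.1282 + 4*0.2308
= 3.9742 + 6.9210 + 2.5130 + 3.7695 + 6.1536 + 0.9232
= 24.2545

E[X] = 24.2545


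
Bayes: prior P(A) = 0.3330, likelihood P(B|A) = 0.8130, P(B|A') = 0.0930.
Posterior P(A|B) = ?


P(B) = P(B|A)*P(A) + P(B|A')*P(A')
= 0.8130*0.3330 + 0.0930*0.6670
= 0.270729 + 0.062031 = 0.332760
P(A|B) = 0.270729/0.332760 = 0.8136

P(A|B) = 0.8136


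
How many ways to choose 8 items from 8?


C(8,8) = 8!/(8! × 0!)
= 40320/(40320 × 1)
= 1

C(8,8) = 1


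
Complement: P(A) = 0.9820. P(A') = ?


P(not A) = 1 - 0.9820 = 0.0180

P(not A) = 0.0180


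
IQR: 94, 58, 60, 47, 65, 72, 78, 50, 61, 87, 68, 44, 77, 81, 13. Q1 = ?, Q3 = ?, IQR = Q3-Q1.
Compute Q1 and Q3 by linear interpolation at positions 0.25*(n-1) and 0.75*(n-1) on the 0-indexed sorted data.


Sorted: 13, 44, 47, 50, 58, 60, 61, 65, 68, 72, 77, 78, 81, 87, 94
Q1 (25th %ile) = 54.0000
Q3 (75th %ile) = 77.5000
IQR = 77.5000 - 54.0000 = 23.5000

IQR = 23.5000


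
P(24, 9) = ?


P(24,9) = 24!/15!
= 620448401733239439360000/1307674368000
= 474467051520

P(24,9) = 474467051520


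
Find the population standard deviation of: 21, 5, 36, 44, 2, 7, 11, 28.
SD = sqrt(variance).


Mean = 19.2500
Variance = 211.4375
SD = sqrt(211.4375) = 14.5409

SD = 14.5409


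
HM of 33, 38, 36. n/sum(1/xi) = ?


Sum of reciprocals = 1/33 + 1/38 + 1/36 = 0.084397
HM = 3/0.084397 = 35.5465

HM = 35.5465


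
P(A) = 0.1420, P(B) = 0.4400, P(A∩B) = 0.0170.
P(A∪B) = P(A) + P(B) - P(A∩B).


P(A∪B) = 0.1420 + 0.4400 - 0.0170
= 0.5820 - 0.0170
= 0.5650

P(A∪B) = 0.5650


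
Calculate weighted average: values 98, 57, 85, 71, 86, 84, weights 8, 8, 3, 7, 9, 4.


Numerator = 98*8 + 57*8 + 85*3 + 71*7 + 86*9 + 84*4 = 3102
Denominator = 8 + 8 + 3 + 7 + 9 + 4 = 39
WM = 3102/39 = 79.5385

WM = 79.5385


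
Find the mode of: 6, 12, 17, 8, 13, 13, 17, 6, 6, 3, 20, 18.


Frequencies: 3:1, 6:3, 8:1, 12:1, 13:2, 17:2, 18:1, 20:1
Max frequency = 3
Mode = 6

Mode = 6


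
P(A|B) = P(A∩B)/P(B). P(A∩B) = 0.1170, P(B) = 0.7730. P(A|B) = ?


P(A|B) = 0.1170/0.7730 = 0.1514

P(A|B) = 0.1514


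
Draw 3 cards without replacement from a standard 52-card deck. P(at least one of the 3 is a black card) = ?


P(at least one) = 1 - P(none)
P(none) = (26/52) × (25/51) × (24/50) = 0.117647
P(at least one) = 1 - 0.117647 = 0.8824

P = 0.8824


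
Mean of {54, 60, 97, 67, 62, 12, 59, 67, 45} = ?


Sum = 54 + 60 + 97 + 67 + 62 + 12 + 59 + 67 + 45 = 523
n = 9
Mean = 523/9 = 58.1111

Mean = 58.1111


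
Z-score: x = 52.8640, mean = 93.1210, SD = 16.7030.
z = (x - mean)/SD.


z = (52.8640 - 93.1210)/16.7030
= -40.2570/16.7030
= -2.4102

z = -2.4102


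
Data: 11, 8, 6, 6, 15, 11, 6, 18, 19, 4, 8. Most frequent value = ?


Frequencies: 4:1, 6:3, 8:2, 11:2, 15:1, 18:1, 19:1
Max frequency = 3
Mode = 6

Mode = 6


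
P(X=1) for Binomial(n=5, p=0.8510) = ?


C(5,1) = 5
p^1 = 0.851000
(1-p)^4 = 0.000493
P = 5 * 0.851000 * 0.000493 = 0.0021

P(X=1) = 0.0021


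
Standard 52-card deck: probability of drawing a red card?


26 red cards in 52 cards
P = 26/52 = 0.5000

P = 0.5000


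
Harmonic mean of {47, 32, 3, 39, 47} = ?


Sum of reciprocals = 1/47 + 1/32 + 1/3 + 1/39 + 1/47 = 0.432778
HM = 5/0.432778 = 11.5533

HM = 11.5533


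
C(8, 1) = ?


C(8,1) = 8!/(1! × 7!)
= 40320/(1 × 5040)
= 8

C(8,1) = 8


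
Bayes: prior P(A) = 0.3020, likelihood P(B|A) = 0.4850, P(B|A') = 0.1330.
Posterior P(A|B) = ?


P(B) = P(B|A)*P(A) + P(B|A')*P(A')
= 0.4850*0.3020 + 0.1330*0.6980
= 0.146470 + 0.092834 = 0.239304
P(A|B) = 0.146470/0.239304 = 0.6121

P(A|B) = 0.6121


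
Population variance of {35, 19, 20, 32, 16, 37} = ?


Mean = 26.5000
Squared deviations: 72.2500, 56.2500, 42.2500, 30.2500, 110.2500, 110.2500
Sum = 421.5000
Variance = 421.5000/6 = 70.2500

Variance = 70.2500


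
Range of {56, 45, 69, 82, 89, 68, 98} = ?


Max = 98, Min = 45
Range = 98 - 45 = 53

Range = 53


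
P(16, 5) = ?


P(16,5) = 16!/11!
= 20922789888000/39916800
= 524160

P(16,5) = 524160


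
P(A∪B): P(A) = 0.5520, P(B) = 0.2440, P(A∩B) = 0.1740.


P(A∪B) = 0.5520 + 0.2440 - 0.1740
= 0.7960 - 0.1740
= 0.6220

P(A∪B) = 0.6220


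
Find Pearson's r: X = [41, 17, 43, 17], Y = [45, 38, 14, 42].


Mean X = 29.5000, Mean Y = 34.7500
SD X = 12.519984, SD Y = 12.234684
Cov = -73.375000
r = -73.375000/(12.519984*12.234684) = -0.4790

r = -0.4790


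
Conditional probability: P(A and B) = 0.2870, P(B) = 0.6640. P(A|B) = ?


P(A|B) = 0.2870/0.6640 = 0.4322

P(A|B) = 0.4322


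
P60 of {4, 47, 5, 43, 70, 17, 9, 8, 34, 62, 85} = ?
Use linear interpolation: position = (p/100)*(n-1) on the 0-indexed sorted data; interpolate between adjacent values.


Sorted: 4, 5, 8, 9, 17, 34, 43, 47, 62, 70, 85
n = 11
Index = 60/100 * 10 = 6.0000
Lower = data[6] = 43, Upper = data[7] = 47
P60 = 43 + 0*(4) = 43.0000

P60 = 43.0000


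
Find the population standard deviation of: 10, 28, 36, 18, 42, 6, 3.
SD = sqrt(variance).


Mean = 20.4286
Variance = 198.8163
SD = sqrt(198.8163) = 14.1002

SD = 14.1002


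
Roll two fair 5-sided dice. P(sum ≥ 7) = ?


Total outcomes = 5×5 = 25
Favorable (sum ≥ 7): 10
P = 10/25 = 0.4000

P = 0.4000


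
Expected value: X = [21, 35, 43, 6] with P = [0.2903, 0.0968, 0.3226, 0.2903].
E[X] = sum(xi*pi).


E[X] = 21*0.2903 + 35*0.0968 + 43*0.3226 + 6*0.2903
= 6.0963 + 3.3880 + 13.8718 + 1.7418
= 25.0979

E[X] = 25.0979


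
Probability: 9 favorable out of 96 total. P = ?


P = 9/96 = 0.0938

P = 0.0938


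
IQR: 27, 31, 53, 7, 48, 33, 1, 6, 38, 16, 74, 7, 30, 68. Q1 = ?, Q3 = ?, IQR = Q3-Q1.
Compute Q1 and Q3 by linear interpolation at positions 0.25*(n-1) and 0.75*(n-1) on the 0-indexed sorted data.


Sorted: 1, 6, 7, 7, 16, 27, 30, 31, 33, 38, 48, 53, 68, 74
Q1 (25th %ile) = 9.2500
Q3 (75th %ile) = 45.5000
IQR = 45.5000 - 9.2500 = 36.2500

IQR = 36.2500


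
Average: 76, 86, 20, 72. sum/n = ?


Sum = 76 + 86 + 20 + 72 = 254
n = 4
Mean = 254/4 = 63.5000

Mean = 63.5000


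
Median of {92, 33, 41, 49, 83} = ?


Sorted: 33, 41, 49, 83, 92
n = 5 (odd)
Middle value = 49

Median = 49


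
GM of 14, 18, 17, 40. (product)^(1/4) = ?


Product = 14 × 18 × 17 × 40 = 171360
GM = 171360^(1/4) = 20.3459

GM = 20.3459


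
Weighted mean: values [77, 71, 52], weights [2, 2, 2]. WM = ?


Numerator = 77*2 + 71*2 + 52*2 = 400
Denominator = 2 + 2 + 2 = 6
WM = 400/6 = 66.6667

WM = 66.6667


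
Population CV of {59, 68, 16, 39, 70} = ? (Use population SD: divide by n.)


Mean = 50.4000
SD = 20.4020
CV = (20.4020/50.4000)*100 = 40.4801%

CV = 40.4801%


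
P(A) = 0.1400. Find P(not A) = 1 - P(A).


P(not A) = 1 - 0.1400 = 0.8600

P(not A) = 0.8600


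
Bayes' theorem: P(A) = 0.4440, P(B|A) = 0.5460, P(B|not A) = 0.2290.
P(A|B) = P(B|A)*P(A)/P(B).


P(B) = P(B|A)*P(A) + P(B|A')*P(A')
= 0.5460*0.4440 + 0.2290*0.5560
= 0.242424 + 0.127324 = 0.369748
P(A|B) = 0.242424/0.369748 = 0.6556

P(A|B) = 0.6556


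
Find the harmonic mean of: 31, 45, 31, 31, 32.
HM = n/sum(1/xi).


Sum of reciprocals = 1/31 + 1/45 + 1/31 + 1/31 + 1/32 = 0.150246
HM = 5/0.150246 = 33.2787

HM = 33.2787


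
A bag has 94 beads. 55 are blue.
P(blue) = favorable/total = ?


P = 55/94 = 0.5851

P = 0.5851


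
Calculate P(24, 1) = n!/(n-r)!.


P(24,1) = 24!/23!
= 620448401733239439360000/25852016738884976640000
= 24

P(24,1) = 24


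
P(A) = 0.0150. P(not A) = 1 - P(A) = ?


P(not A) = 1 - 0.0150 = 0.9850

P(not A) = 0.9850


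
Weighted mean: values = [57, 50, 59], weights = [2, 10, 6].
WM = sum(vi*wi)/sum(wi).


Numerator = 57*2 + 50*10 + 59*6 = 968
Denominator = 2 + 10 + 6 = 18
WM = 968/18 = 53.7778

WM = 53.7778


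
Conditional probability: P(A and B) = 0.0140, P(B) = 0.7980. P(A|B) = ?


P(A|B) = 0.0140/0.7980 = 0.0175

P(A|B) = 0.0175


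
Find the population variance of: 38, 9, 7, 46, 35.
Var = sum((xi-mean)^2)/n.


Mean = 27.0000
Squared deviations: 121.0000, 324.0000, 400.0000, 361.0000, 64.0000
Sum = 1270.0000
Variance = 1270.0000/5 = 254.0000

Variance = 254.0000


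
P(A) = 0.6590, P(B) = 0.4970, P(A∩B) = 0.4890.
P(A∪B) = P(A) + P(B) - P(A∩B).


P(A∪B) = 0.6590 + 0.4970 - 0.4890
= 1.1560 - 0.4890
= 0.6670

P(A∪B) = 0.6670


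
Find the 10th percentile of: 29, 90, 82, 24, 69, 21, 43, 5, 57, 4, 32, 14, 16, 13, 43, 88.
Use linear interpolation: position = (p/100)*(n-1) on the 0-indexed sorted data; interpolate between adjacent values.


Sorted: 4, 5, 13, 14, 16, 21, 24, 29, 32, 43, 43, 57, 69, 82, 88, 90
n = 16
Index = 10/100 * 15 = 1.5000
Lower = data[1] = 5, Upper = data[2] = 13
P10 = 5 + 0.5000*(8) = 9.0000

P10 = 9.0000


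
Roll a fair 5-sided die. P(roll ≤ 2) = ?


Favorable outcomes (roll ≤ 2): 2
Total outcomes = 5
P = 2/5 = 0.4000

P = 0.4000


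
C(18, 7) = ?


C(18,7) = 18!/(7! × 11!)
= 6402373705728000/(5040 × 39916800)
= 31824

C(18,7) = 31824


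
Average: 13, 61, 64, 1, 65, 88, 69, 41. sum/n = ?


Sum = 13 + 61 + 64 + 1 + 65 + 88 + 69 + 41 = 402
n = 8
Mean = 402/8 = 50.2500

Mean = 50.2500


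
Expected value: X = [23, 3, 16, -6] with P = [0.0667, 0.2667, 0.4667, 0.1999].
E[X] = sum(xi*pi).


E[X] = 23*0.0667 + 3*0.2667 + 16*0.4667 - 6*0.1999
= 1.5341 + 0.8001 + 7.4672 - 1.1994
= 8.6020

E[X] = 8.6020


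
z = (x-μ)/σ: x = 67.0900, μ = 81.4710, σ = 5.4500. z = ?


z = (67.0900 - 81.4710)/5.4500
= -14.3810/5.4500
= -2.6387

z = -2.6387


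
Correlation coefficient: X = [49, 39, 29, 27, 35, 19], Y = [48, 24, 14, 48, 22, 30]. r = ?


Mean X = 33.0000, Mean Y = 31.0000
SD X = 9.521905, SD Y = 12.897028
Cov = 32.000000
r = 32.000000/(9.521905*12.897028) = 0.2606

r = 0.2606


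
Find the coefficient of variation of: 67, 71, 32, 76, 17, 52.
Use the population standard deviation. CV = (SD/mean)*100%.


Mean = 52.5000
SD = 21.5465
CV = (21.5465/52.5000)*100 = 41.0409%

CV = 41.0409%


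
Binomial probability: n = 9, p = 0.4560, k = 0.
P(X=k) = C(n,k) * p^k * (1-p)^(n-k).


C(9,0) = 1
p^0 = 1.000000
(1-p)^9 = 0.004172
P = 1 * 1.000000 * 0.004172 = 0.0042

P(X=0) = 0.0042


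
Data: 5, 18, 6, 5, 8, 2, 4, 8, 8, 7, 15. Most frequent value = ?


Frequencies: 2:1, 4:1, 5:2, 6:1, 7:1, 8:3, 15:1, 18:1
Max frequency = 3
Mode = 8

Mode = 8


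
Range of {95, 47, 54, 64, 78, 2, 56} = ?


Max = 95, Min = 2
Range = 95 - 2 = 93

Range = 93


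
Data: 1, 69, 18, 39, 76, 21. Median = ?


Sorted: 1, 18, 21, 39, 69, 76
n = 6 (even)
Middle values: 21 and 39
Median = (21+39)/2 = 30.0000

Median = 30.0000


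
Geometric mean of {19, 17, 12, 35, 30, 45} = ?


Product = 19 × 17 × 12 × 35 × 30 × 45 = 183141000
GM = 183141000^(1/6) = 23.8304

GM = 23.8304


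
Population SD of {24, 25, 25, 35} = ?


Mean = 27.2500
Variance = 20.1875
SD = sqrt(20.1875) = 4.4931

SD = 4.4931


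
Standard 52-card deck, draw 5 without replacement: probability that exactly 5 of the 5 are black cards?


Hypergeometric: P(X=5) = C(26,5)·C(26,0) / C(52,5)
= 65780 × 1 / 2598960
= 65780/2598960 = 0.0253

P = 0.0253


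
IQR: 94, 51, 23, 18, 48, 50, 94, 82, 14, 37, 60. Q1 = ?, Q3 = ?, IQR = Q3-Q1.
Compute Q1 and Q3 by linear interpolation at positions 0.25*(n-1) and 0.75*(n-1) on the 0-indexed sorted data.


Sorted: 14, 18, 23, 37, 48, 50, 51, 60, 82, 94, 94
Q1 (25th %ile) = 30.0000
Q3 (75th %ile) = 71.0000
IQR = 71.0000 - 30.0000 = 41.0000

IQR = 41.0000


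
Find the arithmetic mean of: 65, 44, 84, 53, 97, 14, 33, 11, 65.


Sum = 65 + 44 + 84 + 53 + 97 + 14 + 33 + 11 + 65 = 466
n = 9
Mean = 466/9 = 51.7778

Mean = 51.7778


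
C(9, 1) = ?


C(9,1) = 9!/(1! × 8!)
= 362880/(1 × 40320)
= 9

C(9,1) = 9


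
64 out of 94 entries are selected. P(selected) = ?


P = 64/94 = 0.6809

P = 0.6809


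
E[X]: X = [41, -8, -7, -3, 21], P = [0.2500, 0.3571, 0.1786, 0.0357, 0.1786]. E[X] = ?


E[X] = 41*0.2500 - 8*0.3571 - 7*0.1786 - 3*0.0357 + 21*0.1786
= 10.2500 - 2.8568 - 1.2502 - 0.1071 + 3.7506
= 9.7865

E[X] = 9.7865
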